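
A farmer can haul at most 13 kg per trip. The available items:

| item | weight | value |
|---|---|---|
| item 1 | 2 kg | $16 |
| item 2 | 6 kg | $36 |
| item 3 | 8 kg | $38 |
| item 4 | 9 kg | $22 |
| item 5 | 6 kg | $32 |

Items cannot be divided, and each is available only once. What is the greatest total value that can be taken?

Check high-value combinations within 13 kg:
- item 2+item 5: weight 6+6=12, value 36+32=68
- item 1+item 3: weight 2+8=10, value 16+38=54
- item 1+item 2: weight 2+6=8, value 16+36=52
Best: $68.

$68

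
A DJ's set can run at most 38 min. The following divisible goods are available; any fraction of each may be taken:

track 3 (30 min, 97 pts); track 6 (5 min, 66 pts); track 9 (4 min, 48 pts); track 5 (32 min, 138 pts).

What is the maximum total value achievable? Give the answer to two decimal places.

Take in order of value per unit:
- track 6 (66/5 per unit): all 5 → value 66, running total 66.00
- track 9 (48/4 per unit): all 4 → value 48, running total 114.00
- track 5 (138/32 per unit): 29 of 32 → value 29×138/32 = 125.0625, running total 239.06
Total 239.06.

239.06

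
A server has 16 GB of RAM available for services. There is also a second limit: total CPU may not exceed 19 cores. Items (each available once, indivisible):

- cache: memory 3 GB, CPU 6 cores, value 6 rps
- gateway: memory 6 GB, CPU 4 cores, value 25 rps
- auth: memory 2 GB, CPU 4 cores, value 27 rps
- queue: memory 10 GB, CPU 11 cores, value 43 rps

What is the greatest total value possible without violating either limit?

Feasible sets respecting both limits:
- auth+queue: memory 12, CPU 15, value 70
- gateway+queue: memory 16, CPU 15, value 68
- cache+gateway+auth: memory 11, CPU 14, value 58
Best: 70 rps.

70 rps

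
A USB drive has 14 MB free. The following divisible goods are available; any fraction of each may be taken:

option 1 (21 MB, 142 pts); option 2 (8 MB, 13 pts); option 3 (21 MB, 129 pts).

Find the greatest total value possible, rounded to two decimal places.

Take in order of value per unit:
- option 1 (142/21 per unit): 14 of 21 → value 14×142/21 = 94.6667, running total 94.67
Total 94.67.

94.67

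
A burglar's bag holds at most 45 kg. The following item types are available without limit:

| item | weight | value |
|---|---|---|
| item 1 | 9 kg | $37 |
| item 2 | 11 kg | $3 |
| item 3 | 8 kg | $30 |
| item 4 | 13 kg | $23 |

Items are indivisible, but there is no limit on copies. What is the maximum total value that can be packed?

Best value-per-unit is item 1 at 37/9, and filling with it alone uses weight 5×9=45. No mix of the others beats 5×37 = 185.

$185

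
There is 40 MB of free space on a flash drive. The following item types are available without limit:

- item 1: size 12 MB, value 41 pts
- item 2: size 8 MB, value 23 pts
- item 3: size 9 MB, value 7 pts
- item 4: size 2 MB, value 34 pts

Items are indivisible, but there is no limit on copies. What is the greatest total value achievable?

680 pts

Best value-per-unit is item 4 at 34/2, and filling with it alone uses size 20×2=40. No mix of the others beats 20×34 = 680.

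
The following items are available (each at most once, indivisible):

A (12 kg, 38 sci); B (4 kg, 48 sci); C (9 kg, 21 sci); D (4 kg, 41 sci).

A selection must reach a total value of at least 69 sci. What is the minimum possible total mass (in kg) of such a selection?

Subsets with value ≥ 69, sorted by total mass:
- B+D: mass 8, value 89
- B+C: mass 13, value 69
- A+B: mass 16, value 86
- A+D: mass 16, value 79
Minimum mass: 8 kg.

8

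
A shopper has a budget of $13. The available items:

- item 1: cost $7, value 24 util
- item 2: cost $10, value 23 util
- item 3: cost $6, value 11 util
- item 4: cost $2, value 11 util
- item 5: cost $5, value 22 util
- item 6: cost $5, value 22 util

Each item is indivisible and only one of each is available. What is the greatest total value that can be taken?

55 util

This is a 0/1 knapsack; check combinations near the capacity.
- item 4+item 5+item 6: cost 2+5+5=12, value 11+22+22=55
- item 1+item 5: cost 7+5=12, value 24+22=46
- item 1+item 6: cost 7+5=12, value 24+22=46
- item 5+item 6: cost 5+5=10, value 22+22=44
Best: 55 util.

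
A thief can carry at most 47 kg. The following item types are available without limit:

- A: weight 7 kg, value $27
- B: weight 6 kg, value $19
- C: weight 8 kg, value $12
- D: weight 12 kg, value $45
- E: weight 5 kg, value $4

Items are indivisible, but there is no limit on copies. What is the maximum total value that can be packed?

$180

Best value-per-unit is A at 27/7; filling with it alone gives 6×27 = 162.
Optimal mix: 5×A + 1×D → weight 47, value 180.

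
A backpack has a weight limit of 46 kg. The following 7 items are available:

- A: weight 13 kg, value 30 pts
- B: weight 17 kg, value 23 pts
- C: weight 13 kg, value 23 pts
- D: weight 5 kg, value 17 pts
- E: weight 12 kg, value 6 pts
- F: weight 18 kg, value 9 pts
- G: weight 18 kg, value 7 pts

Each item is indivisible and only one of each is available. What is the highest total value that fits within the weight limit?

Check high-value combinations within 46 kg:
- A+B+C: weight 13+17+13=43, value 30+23+23=76
- A+C+D+E: weight 13+13+5+12=43, value 30+23+17+6=76
- A+C+D: weight 13+13+5=31, value 30+23+17=70
Best: 76 pts.

76 pts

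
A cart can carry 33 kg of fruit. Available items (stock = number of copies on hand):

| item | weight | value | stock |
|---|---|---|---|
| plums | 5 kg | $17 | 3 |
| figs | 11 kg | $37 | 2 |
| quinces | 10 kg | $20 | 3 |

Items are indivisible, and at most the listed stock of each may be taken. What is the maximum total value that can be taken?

Top feasible selections:
- 2×plums + 2×figs: weight 32, value 108
- 2×figs + 1×quinces: weight 32, value 94
- 1×plums + 2×figs: weight 27, value 91
- 2×plums + 1×figs + 1×quinces: weight 31, value 91
Best: $108.

$108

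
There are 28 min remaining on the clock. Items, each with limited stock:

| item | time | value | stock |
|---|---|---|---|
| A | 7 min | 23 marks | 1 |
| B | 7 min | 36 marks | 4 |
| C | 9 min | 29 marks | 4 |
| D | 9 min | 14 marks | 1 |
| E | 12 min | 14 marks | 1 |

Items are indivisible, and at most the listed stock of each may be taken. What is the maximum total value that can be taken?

144 marks

Best selections within time 28 and stock limits:
- 4×B: time 28, value 144
- 1×A + 3×B: time 28, value 131
Best: 144 marks.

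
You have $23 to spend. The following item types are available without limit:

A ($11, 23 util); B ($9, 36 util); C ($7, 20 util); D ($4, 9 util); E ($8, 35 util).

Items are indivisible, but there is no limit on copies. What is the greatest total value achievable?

Best value-per-unit is E at 35/8; filling with it alone gives 2×35 = 70.
Optimal mix: 1×C + 2×E → cost 23, value 90.

90 util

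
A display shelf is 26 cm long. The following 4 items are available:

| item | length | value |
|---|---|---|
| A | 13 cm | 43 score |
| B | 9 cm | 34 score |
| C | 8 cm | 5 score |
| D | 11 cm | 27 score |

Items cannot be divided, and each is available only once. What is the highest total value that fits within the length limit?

77 score

Check high-value combinations within 26 cm:
- A+B: length 13+9=22, value 43+34=77
- A+D: length 13+11=24, value 43+27=70
- B+D: length 9+11=20, value 34+27=61
Best: 77 score.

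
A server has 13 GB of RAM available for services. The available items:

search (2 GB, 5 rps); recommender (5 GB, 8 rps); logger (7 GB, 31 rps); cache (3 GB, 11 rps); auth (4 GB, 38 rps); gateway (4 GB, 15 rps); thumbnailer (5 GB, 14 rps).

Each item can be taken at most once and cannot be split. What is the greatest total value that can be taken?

74 rps

Check high-value combinations within 13 GB:
- search+logger+auth: memory 2+7+4=13, value 5+31+38=74
- logger+auth: memory 7+4=11, value 31+38=69
- search+cache+auth+gateway: memory 2+3+4+4=13, value 5+11+38+15=69
- auth+gateway+thumbnailer: memory 4+4+5=13, value 38+15+14=67
Best: 74 rps.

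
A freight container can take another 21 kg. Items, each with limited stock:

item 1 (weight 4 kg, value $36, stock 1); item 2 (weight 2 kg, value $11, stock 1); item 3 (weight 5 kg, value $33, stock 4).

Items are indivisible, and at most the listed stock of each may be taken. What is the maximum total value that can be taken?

$146

Top feasible selections:
- 1×item 1 + 1×item 2 + 3×item 3: weight 21, value 146
- 1×item 1 + 3×item 3: weight 19, value 135
- 4×item 3: weight 20, value 132
- 1×item 1 + 1×item 2 + 2×item 3: weight 16, value 113
Best: $146.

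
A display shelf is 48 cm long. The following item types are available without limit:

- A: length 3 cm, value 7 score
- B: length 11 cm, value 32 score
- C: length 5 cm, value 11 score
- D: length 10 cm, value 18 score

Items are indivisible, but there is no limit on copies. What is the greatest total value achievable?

Best value-per-unit is B at 32/11; filling with it alone gives 4×32 = 128.
Optimal mix: 1×A + 4×B → length 47, value 135.

135 score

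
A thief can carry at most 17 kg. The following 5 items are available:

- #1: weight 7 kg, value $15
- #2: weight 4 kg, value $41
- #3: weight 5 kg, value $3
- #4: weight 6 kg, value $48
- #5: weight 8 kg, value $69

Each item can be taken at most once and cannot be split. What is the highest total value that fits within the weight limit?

Check high-value combinations within 17 kg:
- #4+#5: weight 6+8=14, value 48+69=117
- #2+#3+#5: weight 4+5+8=17, value 41+3+69=113
- #2+#5: weight 4+8=12, value 41+69=110
- #1+#2+#4: weight 7+4+6=17, value 15+41+48=104
- #2+#3+#4: weight 4+5+6=15, value 41+3+48=92
Best: $117.

$117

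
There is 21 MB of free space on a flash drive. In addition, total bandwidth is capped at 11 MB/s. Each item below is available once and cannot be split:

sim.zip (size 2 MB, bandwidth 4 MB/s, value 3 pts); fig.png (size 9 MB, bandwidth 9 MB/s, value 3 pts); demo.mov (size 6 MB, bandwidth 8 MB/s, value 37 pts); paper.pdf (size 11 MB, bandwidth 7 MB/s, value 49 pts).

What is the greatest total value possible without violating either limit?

52 pts

Feasible sets respecting both limits:
- sim.zip+paper.pdf: size 13, bandwidth 11, value 52
- paper.pdf: size 11, bandwidth 7, value 49
- demo.mov: size 6, bandwidth 8, value 37
Best: 52 pts.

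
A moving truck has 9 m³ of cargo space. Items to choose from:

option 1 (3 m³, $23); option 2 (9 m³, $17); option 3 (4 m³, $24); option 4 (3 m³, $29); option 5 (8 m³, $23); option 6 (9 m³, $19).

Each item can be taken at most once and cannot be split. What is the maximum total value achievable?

This is a 0/1 knapsack; check combinations near the capacity.
- option 3+option 4: volume 4+3=7, value 24+29=53
- option 1+option 4: volume 3+3=6, value 23+29=52
- option 1+option 3: volume 3+4=7, value 23+24=47
- option 4: volume 3, value 29
- option 3: volume 4, value 24
Best: $53.

$53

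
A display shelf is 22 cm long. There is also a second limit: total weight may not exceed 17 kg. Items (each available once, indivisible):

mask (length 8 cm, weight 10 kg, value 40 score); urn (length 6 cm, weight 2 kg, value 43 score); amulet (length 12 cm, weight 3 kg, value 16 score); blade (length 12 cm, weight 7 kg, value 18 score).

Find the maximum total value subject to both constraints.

Feasible sets respecting both limits:
- mask+urn: length 14, weight 12, value 83
- urn+blade: length 18, weight 9, value 61
- urn+amulet: length 18, weight 5, value 59
- mask+blade: length 20, weight 17, value 58
Best: 83 score.

83 score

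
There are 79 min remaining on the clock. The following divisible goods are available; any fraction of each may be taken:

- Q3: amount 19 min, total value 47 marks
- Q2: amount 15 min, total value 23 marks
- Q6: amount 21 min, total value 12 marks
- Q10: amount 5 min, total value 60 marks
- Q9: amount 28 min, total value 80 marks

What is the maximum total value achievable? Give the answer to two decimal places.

216.86

Take in order of value per unit:
- Q10 (60/5 per unit): all 5 → value 60, running total 60.00
- Q9 (80/28 per unit): all 28 → value 80, running total 140.00
- Q3 (47/19 per unit): all 19 → value 47, running total 187.00
- Q2 (23/15 per unit): all 15 → value 23, running total 210.00
- Q6 (12/21 per unit): 12 of 21 → value 12×12/21 = 6.8571, running total 216.86
Total 216.86.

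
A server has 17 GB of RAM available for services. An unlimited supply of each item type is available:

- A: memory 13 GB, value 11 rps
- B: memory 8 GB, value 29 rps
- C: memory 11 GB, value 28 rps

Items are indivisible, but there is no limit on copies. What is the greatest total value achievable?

Best value-per-unit is B at 29/8, and filling with it alone uses memory 2×8=16. No mix of the others beats 2×29 = 58.

58 rps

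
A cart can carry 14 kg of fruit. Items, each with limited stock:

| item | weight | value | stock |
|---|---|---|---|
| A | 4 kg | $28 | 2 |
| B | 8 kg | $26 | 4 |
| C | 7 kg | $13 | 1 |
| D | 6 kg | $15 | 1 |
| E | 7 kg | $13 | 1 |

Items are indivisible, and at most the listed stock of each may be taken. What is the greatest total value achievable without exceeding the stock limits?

Top feasible selections:
- 2×A + 1×D: weight 14, value 71
- 2×A: weight 8, value 56
- 1×A + 1×B: weight 12, value 54
Best: $71.

$71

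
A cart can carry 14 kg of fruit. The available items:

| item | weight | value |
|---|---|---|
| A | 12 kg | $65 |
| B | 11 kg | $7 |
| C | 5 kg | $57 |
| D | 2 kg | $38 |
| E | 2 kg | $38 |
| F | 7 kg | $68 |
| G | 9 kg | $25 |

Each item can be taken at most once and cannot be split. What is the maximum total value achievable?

$163

Check high-value combinations within 14 kg:
- C+D+F: weight 5+2+7=14, value 57+38+68=163
- C+E+F: weight 5+2+7=14, value 57+38+68=163
- D+E+F: weight 2+2+7=11, value 38+38+68=144
- C+D+E: weight 5+2+2=9, value 57+38+38=133
- C+F: weight 5+7=12, value 57+68=125
Best: $163.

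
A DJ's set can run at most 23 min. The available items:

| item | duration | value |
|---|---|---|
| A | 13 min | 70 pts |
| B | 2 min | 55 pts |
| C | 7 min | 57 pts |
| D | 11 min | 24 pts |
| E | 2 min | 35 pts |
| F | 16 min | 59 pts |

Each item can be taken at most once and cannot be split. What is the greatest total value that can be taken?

This is a 0/1 knapsack; check combinations near the capacity.
- A+B+C: duration 13+2+7=22, value 70+55+57=182
- B+C+D+E: duration 2+7+11+2=22, value 55+57+24+35=171
- A+C+E: duration 13+7+2=22, value 70+57+35=162
- A+B+E: duration 13+2+2=17, value 70+55+35=160
- B+E+F: duration 2+2+16=20, value 55+35+59=149
Best: 182 pts.

182 pts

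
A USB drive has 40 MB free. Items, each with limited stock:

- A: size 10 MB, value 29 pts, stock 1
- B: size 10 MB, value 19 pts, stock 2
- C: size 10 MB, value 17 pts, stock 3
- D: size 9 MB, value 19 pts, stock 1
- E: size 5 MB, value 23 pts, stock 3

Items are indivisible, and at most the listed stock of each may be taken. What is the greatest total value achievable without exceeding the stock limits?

117 pts

Best selections within size 40 and stock limits:
- 1×A + 1×D + 3×E: size 34, value 117
- 1×A + 1×B + 3×E: size 35, value 117
- 1×A + 1×C + 3×E: size 35, value 115
- 1×A + 1×B + 1×D + 2×E: size 39, value 113
Best: 117 pts.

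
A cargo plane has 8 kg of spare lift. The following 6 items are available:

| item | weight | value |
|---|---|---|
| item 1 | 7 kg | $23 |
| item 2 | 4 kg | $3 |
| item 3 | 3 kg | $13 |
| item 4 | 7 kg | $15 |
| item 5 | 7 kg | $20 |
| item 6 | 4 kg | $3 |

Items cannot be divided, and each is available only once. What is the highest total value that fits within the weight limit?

Check high-value combinations within 8 kg:
- item 1: weight 7, value 23
- item 5: weight 7, value 20
- item 2+item 3: weight 4+3=7, value 3+13=16
- item 3+item 6: weight 3+4=7, value 13+3=16
Best: $23.

$23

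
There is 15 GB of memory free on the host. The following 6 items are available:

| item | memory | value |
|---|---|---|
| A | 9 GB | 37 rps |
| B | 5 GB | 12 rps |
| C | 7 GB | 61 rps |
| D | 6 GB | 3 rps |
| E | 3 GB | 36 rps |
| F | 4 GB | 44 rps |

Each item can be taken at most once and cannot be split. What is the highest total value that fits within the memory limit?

141 rps

Check high-value combinations within 15 GB:
- C+E+F: memory 7+3+4=14, value 61+36+44=141
- B+C+E: memory 5+7+3=15, value 12+61+36=109
- C+F: memory 7+4=11, value 61+44=105
- C+E: memory 7+3=10, value 61+36=97
- B+E+F: memory 5+3+4=12, value 12+36+44=92
Best: 141 rps.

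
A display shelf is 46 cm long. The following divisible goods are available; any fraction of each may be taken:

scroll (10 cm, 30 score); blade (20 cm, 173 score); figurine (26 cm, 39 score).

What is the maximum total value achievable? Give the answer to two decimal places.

227.00

Take in order of value per unit:
- blade (173/20 per unit): all 20 → value 173, running total 173.00
- scroll (30/10 per unit): all 10 → value 30, running total 203.00
- figurine (39/26 per unit): 16 of 26 → value 16×39/26 = 24.0000, running total 227.00
Total 227.00.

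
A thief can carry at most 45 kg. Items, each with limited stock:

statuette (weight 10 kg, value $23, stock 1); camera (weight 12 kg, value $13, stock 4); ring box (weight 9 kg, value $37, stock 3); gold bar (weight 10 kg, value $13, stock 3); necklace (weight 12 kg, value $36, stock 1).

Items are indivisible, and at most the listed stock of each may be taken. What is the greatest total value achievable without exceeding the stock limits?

Top feasible selections:
- 3×ring box + 1×necklace: weight 39, value 147
- 1×statuette + 3×ring box: weight 37, value 134
Best: $147.

$147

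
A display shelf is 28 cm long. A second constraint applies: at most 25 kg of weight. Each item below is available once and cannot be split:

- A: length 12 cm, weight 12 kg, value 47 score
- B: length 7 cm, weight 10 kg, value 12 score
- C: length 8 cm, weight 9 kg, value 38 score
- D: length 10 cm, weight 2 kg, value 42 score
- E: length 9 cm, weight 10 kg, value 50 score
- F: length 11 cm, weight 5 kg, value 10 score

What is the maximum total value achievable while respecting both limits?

Feasible sets respecting both limits:
- C+D+E: length 27, weight 21, value 130
- B+D+E: length 26, weight 22, value 104
- C+E+F: length 28, weight 24, value 98
- A+E: length 21, weight 22, value 97
Best: 130 score.

130 score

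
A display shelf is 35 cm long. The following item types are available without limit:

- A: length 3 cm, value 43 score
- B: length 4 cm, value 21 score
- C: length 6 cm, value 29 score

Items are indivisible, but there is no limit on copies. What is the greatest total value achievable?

473 score

Best value-per-unit is A at 43/3, and filling with it alone uses length 11×3=33. No mix of the others beats 11×43 = 473.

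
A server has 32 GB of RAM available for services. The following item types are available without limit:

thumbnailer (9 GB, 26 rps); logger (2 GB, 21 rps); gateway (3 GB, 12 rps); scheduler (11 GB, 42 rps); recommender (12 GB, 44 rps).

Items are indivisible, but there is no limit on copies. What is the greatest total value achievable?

336 rps

Best value-per-unit is logger at 21/2, and filling with it alone uses memory 16×2=32. No mix of the others beats 16×21 = 336.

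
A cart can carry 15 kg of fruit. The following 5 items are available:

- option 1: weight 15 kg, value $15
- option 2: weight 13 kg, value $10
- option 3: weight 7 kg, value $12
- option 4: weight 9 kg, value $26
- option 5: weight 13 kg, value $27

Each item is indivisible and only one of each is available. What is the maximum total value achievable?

This is a 0/1 knapsack; check combinations near the capacity.
- option 5: weight 13, value 27
- option 4: weight 9, value 26
- option 1: weight 15, value 15
- option 3: weight 7, value 12
- option 2: weight 13, value 10
Best: $27.

$27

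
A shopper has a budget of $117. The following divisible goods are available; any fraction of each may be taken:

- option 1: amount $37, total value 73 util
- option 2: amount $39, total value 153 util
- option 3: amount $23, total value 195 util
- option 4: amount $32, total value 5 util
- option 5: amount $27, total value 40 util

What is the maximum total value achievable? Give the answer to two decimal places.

447.67

Take in order of value per unit:
- option 3 (195/23 per unit): all 23 → value 195, running total 195.00
- option 2 (153/39 per unit): all 39 → value 153, running total 348.00
- option 1 (73/37 per unit): all 37 → value 73, running total 421.00
- option 5 (40/27 per unit): 18 of 27 → value 18×40/27 = 26.6667, running total 447.67
Total 447.67.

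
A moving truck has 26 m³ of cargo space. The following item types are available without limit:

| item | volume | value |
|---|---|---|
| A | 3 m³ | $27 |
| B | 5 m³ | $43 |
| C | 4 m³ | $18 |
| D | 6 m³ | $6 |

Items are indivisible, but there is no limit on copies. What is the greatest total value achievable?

Best value-per-unit is A at 27/3; filling with it alone gives 8×27 = 216.
Optimal mix: 7×A + 1×B → volume 26, value 232.

$232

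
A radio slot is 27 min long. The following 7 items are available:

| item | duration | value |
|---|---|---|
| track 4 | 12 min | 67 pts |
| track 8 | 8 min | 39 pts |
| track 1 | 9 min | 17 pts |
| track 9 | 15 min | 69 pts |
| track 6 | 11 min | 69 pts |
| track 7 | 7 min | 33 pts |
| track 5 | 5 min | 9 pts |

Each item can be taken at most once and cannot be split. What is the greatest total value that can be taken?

141 pts

Check high-value combinations within 27 min:
- track 8+track 6+track 7: duration 8+11+7=26, value 39+69+33=141
- track 4+track 8+track 7: duration 12+8+7=27, value 67+39+33=139
- track 9+track 6: duration 15+11=26, value 69+69=138
Best: 141 pts.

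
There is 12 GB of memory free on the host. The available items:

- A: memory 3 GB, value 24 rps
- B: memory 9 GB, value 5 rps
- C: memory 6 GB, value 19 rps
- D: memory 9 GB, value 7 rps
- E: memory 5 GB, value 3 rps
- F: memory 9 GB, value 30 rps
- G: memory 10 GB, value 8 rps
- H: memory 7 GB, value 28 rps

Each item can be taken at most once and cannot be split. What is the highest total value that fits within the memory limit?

Check high-value combinations within 12 GB:
- A+F: memory 3+9=12, value 24+30=54
- A+H: memory 3+7=10, value 24+28=52
- A+C: memory 3+6=9, value 24+19=43
- A+D: memory 3+9=12, value 24+7=31
- E+H: memory 5+7=12, value 3+28=31
Best: 54 rps.

54 rps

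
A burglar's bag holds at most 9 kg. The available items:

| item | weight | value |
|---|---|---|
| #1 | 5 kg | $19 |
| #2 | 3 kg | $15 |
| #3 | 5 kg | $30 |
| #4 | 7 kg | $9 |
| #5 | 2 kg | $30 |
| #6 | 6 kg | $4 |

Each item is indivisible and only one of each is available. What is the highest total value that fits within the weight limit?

$60

Check high-value combinations within 9 kg:
- #3+#5: weight 5+2=7, value 30+30=60
- #1+#5: weight 5+2=7, value 19+30=49
- #2+#5: weight 3+2=5, value 15+30=45
- #2+#3: weight 3+5=8, value 15+30=45
- #4+#5: weight 7+2=9, value 9+30=39
Best: $60.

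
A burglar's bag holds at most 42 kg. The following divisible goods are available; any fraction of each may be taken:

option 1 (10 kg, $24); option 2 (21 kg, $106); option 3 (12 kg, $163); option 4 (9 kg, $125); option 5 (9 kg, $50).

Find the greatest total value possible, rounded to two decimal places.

398.57

Take in order of value per unit:
- option 4 (125/9 per unit): all 9 → value 125, running total 125.00
- option 3 (163/12 per unit): all 12 → value 163, running total 288.00
- option 5 (50/9 per unit): all 9 → value 50, running total 338.00
- option 2 (106/21 per unit): 12 of 21 → value 12×106/21 = 60.5714, running total 398.57
Total 398.57.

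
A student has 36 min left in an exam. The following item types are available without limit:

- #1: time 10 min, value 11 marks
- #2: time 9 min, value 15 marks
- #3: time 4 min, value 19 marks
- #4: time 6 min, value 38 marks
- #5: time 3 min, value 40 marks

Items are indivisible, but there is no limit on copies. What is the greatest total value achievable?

480 marks

Best value-per-unit is #5 at 40/3, and filling with it alone uses time 12×3=36. No mix of the others beats 12×40 = 480.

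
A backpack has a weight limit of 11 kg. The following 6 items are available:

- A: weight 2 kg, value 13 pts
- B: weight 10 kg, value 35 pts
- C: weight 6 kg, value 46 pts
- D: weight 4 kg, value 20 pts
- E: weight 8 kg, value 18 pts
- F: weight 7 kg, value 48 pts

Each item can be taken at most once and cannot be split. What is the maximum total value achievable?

This is a 0/1 knapsack; check combinations near the capacity.
- D+F: weight 4+7=11, value 20+48=68
- C+D: weight 6+4=10, value 46+20=66
- A+F: weight 2+7=9, value 13+48=61
- A+C: weight 2+6=8, value 13+46=59
- F: weight 7, value 48
Best: 68 pts.

68 pts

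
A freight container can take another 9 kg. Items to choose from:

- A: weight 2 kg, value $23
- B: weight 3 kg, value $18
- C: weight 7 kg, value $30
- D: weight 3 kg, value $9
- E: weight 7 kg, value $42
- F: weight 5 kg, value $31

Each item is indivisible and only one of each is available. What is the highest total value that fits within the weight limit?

Check high-value combinations within 9 kg:
- A+E: weight 2+7=9, value 23+42=65
- A+F: weight 2+5=7, value 23+31=54
- A+C: weight 2+7=9, value 23+30=53
- A+B+D: weight 2+3+3=8, value 23+18+9=50
Best: $65.

$65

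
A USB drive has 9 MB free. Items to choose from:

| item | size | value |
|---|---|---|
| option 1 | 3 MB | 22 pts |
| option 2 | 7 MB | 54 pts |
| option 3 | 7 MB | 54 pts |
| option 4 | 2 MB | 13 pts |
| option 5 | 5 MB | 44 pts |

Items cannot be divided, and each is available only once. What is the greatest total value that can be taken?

67 pts

Check high-value combinations within 9 MB:
- option 2+option 4: size 7+2=9, value 54+13=67
- option 3+option 4: size 7+2=9, value 54+13=67
- option 1+option 5: size 3+5=8, value 22+44=66
- option 4+option 5: size 2+5=7, value 13+44=57
Best: 67 pts.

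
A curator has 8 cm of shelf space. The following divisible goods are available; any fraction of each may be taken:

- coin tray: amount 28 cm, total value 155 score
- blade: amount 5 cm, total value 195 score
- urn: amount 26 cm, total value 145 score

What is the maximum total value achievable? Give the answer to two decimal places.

Take in order of value per unit:
- blade (195/5 per unit): all 5 → value 195, running total 195.00
- urn (145/26 per unit): 3 of 26 → value 3×145/26 = 16.7308, running total 211.73
Total 211.73.

211.73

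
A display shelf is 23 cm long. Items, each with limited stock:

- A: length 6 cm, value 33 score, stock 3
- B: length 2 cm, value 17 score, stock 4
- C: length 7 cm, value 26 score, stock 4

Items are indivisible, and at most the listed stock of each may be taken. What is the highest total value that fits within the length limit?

Top feasible selections:
- 2×A + 4×B: length 20, value 134
- 3×A + 2×B: length 22, value 133
- 1×A + 4×B + 1×C: length 21, value 127
- 2×A + 2×B + 1×C: length 23, value 126
Best: 134 score.

134 score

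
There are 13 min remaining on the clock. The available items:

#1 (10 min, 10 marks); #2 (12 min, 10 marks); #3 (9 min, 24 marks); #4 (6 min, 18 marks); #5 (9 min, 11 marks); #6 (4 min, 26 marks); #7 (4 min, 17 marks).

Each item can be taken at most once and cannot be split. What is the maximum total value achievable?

50 marks

Check high-value combinations within 13 min:
- #3+#6: time 9+4=13, value 24+26=50
- #4+#6: time 6+4=10, value 18+26=44
- #6+#7: time 4+4=8, value 26+17=43
- #3+#7: time 9+4=13, value 24+17=41
Best: 50 marks.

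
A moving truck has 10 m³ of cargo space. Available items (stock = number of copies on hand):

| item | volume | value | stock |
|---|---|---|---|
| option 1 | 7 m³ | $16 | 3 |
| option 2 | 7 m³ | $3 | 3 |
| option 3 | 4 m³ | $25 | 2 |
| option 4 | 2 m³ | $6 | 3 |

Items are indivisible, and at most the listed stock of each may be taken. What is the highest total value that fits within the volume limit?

$56

Best selections within volume 10 and stock limits:
- 2×option 3 + 1×option 4: volume 10, value 56
- 2×option 3: volume 8, value 50
Best: $56.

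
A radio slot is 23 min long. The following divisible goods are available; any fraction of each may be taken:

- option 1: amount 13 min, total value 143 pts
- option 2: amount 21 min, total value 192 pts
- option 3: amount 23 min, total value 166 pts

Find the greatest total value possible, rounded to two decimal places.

Take in order of value per unit:
- option 1 (143/13 per unit): all 13 → value 143, running total 143.00
- option 2 (192/21 per unit): 10 of 21 → value 10×192/21 = 91.4286, running total 234.43
Total 234.43.

234.43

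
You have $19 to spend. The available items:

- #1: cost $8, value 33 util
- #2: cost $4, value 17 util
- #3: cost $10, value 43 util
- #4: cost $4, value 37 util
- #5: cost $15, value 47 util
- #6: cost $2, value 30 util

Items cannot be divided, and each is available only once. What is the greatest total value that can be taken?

Check high-value combinations within $19:
- #1+#2+#4+#6: cost 8+4+4+2=18, value 33+17+37+30=117
- #3+#4+#6: cost 10+4+2=16, value 43+37+30=110
- #1+#4+#6: cost 8+4+2=14, value 33+37+30=100
- #2+#3+#4: cost 4+10+4=18, value 17+43+37=97
- #2+#3+#6: cost 4+10+2=16, value 17+43+30=90
Best: 117 util.

117 util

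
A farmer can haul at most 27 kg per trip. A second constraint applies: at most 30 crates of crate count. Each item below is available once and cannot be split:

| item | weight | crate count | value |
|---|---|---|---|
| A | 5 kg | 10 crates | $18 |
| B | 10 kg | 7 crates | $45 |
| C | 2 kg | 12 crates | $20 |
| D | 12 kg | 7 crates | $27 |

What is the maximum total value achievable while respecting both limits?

$92

Feasible sets respecting both limits:
- B+C+D: weight 24, crate count 26, value 92
- A+B+D: weight 27, crate count 24, value 90
- A+B+C: weight 17, crate count 29, value 83
Best: $92.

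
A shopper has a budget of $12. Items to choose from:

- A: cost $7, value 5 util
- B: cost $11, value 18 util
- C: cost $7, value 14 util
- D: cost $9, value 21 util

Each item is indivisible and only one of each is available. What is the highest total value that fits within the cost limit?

21 util

This is a 0/1 knapsack; check combinations near the capacity.
- D: cost 9, value 21
- B: cost 11, value 18
- C: cost 7, value 14
- A: cost 7, value 5
Best: 21 util.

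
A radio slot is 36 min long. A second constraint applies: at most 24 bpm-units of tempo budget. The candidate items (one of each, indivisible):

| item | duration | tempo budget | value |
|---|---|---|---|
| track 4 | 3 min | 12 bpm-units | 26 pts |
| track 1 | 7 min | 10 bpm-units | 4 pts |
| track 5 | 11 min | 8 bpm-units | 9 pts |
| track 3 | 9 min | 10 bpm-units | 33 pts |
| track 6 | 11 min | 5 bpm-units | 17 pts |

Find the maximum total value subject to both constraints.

Feasible sets respecting both limits:
- track 4+track 3: duration 12, tempo budget 22, value 59
- track 5+track 3+track 6: duration 31, tempo budget 23, value 59
- track 3+track 6: duration 20, tempo budget 15, value 50
Best: 59 pts.

59 pts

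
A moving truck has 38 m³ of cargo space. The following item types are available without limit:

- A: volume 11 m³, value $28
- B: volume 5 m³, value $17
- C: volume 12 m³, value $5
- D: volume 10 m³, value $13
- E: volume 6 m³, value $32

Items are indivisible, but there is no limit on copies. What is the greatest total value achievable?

Best value-per-unit is E at 32/6, and filling with it alone uses volume 6×6=36. No mix of the others beats 6×32 = 192.

$192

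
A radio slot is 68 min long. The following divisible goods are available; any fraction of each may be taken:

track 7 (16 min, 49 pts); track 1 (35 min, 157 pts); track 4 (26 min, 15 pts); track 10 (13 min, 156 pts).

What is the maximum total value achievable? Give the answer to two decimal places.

Take in order of value per unit:
- track 10 (156/13 per unit): all 13 → value 156, running total 156.00
- track 1 (157/35 per unit): all 35 → value 157, running total 313.00
- track 7 (49/16 per unit): all 16 → value 49, running total 362.00
- track 4 (15/26 per unit): 4 of 26 → value 4×15/26 = 2.3077, running total 364.31
Total 364.31.

364.31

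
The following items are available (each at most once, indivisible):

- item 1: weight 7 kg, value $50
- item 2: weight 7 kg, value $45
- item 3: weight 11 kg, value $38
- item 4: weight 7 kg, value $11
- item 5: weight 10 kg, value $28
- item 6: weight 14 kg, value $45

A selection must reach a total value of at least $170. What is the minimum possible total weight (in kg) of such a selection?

Subsets with value ≥ 170, sorted by total weight:
- item 1+item 2+item 3+item 6: weight 39, value 178
- item 1+item 2+item 3+item 4+item 5: weight 42, value 172
- item 1+item 2+item 4+item 5+item 6: weight 45, value 179
Minimum weight: 39 kg.

39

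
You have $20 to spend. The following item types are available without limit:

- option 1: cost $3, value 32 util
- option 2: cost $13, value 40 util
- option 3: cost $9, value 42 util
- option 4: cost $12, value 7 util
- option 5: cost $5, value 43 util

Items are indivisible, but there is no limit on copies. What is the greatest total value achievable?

Best value-per-unit is option 1 at 32/3; filling with it alone gives 6×32 = 192.
Optimal mix: 5×option 1 + 1×option 5 → cost 20, value 203.

203 util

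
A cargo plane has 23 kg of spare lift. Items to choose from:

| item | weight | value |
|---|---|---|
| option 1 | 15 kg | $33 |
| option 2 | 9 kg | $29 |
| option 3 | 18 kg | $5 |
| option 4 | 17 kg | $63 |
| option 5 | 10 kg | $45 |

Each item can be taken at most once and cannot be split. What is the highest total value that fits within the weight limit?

Check high-value combinations within 23 kg:
- option 2+option 5: weight 9+10=19, value 29+45=74
- option 4: weight 17, value 63
- option 5: weight 10, value 45
Best: $74.

$74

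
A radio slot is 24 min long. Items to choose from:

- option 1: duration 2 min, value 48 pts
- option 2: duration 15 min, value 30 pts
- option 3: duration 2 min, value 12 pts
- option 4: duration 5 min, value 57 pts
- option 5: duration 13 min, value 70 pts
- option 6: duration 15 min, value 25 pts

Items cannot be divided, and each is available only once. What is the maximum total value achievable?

187 pts

Check high-value combinations within 24 min:
- option 1+option 3+option 4+option 5: duration 2+2+5+13=22, value 48+12+57+70=187
- option 1+option 4+option 5: duration 2+5+13=20, value 48+57+70=175
- option 1+option 2+option 3+option 4: duration 2+15+2+5=24, value 48+30+12+57=147
- option 1+option 3+option 4+option 6: duration 2+2+5+15=24, value 48+12+57+25=142
- option 3+option 4+option 5: duration 2+5+13=20, value 12+57+70=139
Best: 187 pts.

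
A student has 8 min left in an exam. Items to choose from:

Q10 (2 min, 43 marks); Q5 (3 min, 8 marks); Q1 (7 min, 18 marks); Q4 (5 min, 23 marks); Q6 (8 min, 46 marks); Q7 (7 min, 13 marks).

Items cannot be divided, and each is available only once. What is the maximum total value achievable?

This is a 0/1 knapsack; check combinations near the capacity.
- Q10+Q4: time 2+5=7, value 43+23=66
- Q10+Q5: time 2+3=5, value 43+8=51
- Q6: time 8, value 46
- Q10: time 2, value 43
Best: 66 marks.

66 marks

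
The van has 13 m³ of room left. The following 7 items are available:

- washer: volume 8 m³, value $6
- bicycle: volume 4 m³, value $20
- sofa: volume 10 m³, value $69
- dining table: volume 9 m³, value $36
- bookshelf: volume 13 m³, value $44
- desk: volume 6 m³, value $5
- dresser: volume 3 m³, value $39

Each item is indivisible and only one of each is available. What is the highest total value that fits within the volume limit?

This is a 0/1 knapsack; check combinations near the capacity.
- sofa+dresser: volume 10+3=13, value 69+39=108
- dining table+dresser: volume 9+3=12, value 36+39=75
- sofa: volume 10, value 69
Best: $108.

$108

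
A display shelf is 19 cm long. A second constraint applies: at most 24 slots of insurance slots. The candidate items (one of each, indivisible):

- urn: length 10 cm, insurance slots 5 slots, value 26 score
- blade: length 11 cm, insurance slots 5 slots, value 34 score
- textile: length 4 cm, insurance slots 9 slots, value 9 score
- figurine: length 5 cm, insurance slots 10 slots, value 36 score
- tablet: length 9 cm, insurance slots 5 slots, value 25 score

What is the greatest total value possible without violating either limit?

71 score

Feasible sets respecting both limits:
- urn+textile+figurine: length 19, insurance slots 24, value 71
- blade+figurine: length 16, insurance slots 15, value 70
- textile+figurine+tablet: length 18, insurance slots 24, value 70
- urn+figurine: length 15, insurance slots 15, value 62
Best: 71 score.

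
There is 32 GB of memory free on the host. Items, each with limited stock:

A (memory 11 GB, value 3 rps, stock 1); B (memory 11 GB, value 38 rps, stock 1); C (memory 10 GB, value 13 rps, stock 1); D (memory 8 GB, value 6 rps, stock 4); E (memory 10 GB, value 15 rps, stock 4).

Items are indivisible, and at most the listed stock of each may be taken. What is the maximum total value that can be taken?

68 rps

Top feasible selections:
- 1×B + 2×E: memory 31, value 68
- 1×B + 1×C + 1×E: memory 31, value 66
- 1×B + 1×D + 1×E: memory 29, value 59
Best: 68 rps.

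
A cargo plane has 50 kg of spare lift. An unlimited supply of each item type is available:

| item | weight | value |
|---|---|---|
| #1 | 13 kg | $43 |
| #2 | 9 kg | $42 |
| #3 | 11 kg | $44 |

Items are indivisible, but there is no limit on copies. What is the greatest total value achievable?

$214

Best value-per-unit is #2 at 42/9; filling with it alone gives 5×42 = 210.
Optimal mix: 3×#2 + 2×#3 → weight 49, value 214.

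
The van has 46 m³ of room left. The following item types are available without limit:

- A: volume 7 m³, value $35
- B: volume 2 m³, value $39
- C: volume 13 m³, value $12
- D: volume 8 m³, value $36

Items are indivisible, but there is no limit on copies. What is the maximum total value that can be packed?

$897

Best value-per-unit is B at 39/2, and filling with it alone uses volume 23×2=46. No mix of the others beats 23×39 = 897.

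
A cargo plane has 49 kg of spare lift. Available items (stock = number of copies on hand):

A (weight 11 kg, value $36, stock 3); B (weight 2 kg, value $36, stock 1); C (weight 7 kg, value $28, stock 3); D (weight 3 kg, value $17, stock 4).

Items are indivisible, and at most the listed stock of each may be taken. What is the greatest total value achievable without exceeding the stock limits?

Best selections within weight 49 and stock limits:
- 1×A + 1×B + 3×C + 4×D: weight 46, value 224
- 2×A + 1×B + 2×C + 3×D: weight 47, value 215
- 3×A + 1×B + 4×D: weight 47, value 212
Best: $224.

$224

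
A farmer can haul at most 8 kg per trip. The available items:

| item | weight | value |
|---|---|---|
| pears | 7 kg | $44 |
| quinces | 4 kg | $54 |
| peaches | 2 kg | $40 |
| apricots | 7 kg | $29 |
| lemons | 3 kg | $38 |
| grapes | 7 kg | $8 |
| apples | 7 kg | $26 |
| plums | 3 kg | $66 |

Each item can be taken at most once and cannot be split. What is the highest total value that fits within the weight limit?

$144

Check high-value combinations within 8 kg:
- peaches+lemons+plums: weight 2+3+3=8, value 40+38+66=144
- quinces+plums: weight 4+3=7, value 54+66=120
- peaches+plums: weight 2+3=5, value 40+66=106
Best: $144.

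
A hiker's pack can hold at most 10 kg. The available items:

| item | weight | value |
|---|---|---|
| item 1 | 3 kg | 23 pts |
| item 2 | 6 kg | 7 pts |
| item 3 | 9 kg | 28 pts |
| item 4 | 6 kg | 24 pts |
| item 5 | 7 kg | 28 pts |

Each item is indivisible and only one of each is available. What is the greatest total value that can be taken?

Check high-value combinations within 10 kg:
- item 1+item 5: weight 3+7=10, value 23+28=51
- item 1+item 4: weight 3+6=9, value 23+24=47
- item 1+item 2: weight 3+6=9, value 23+7=30
Best: 51 pts.

51 pts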